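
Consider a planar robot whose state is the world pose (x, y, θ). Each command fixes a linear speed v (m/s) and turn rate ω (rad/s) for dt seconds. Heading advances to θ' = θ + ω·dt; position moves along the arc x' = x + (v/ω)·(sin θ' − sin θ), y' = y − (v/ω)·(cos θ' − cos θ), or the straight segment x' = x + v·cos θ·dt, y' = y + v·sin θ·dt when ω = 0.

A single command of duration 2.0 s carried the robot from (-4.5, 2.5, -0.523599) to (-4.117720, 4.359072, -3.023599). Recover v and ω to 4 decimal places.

v = -1.2500, ω = -1.2500

Δθ = -3.023599 − -0.523599 = -2.500000
ω = Δθ/dt = -2.500000/2.0 = -1.2500
R = −Δy/(cos θ' − cos θ) = 1.0000
v = R·ω = 1.0000·-1.2500 = -1.2500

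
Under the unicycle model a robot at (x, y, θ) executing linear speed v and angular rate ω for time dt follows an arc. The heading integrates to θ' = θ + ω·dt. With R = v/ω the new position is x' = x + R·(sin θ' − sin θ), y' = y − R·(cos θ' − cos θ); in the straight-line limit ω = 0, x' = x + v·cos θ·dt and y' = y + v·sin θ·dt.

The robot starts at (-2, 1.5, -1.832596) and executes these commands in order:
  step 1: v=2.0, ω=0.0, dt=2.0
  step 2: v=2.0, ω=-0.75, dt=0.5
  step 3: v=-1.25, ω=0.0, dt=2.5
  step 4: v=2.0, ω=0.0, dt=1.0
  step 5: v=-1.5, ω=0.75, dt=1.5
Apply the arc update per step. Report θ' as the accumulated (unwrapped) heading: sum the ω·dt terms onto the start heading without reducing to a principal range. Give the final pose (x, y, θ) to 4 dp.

step 1: θ'=-1.8326 (straight) → pose (-3.0353, -2.3637, -1.8326)
step 2: θ'=-2.2076 (R=-2.6667) → pose (-3.4671, -3.2592, -2.2076)
step 3: θ'=-2.2076 (straight) → pose (-1.6089, -0.7467, -2.2076)
step 4: θ'=-2.2076 (straight) → pose (-2.7981, -2.3547, -2.2076)
step 5: θ'=-1.0826 (R=-2.0000) → pose (-2.6398, -0.2274, -1.0826)

(-2.6398, -0.2274, -1.0826)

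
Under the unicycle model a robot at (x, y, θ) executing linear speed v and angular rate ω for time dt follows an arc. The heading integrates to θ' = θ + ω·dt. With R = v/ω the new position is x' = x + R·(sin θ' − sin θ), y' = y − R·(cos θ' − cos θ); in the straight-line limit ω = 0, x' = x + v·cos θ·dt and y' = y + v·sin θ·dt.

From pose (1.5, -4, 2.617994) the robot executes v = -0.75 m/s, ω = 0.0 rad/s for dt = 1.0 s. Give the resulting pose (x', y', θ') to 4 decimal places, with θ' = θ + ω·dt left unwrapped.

θ' = 2.6180 + 0.0·1.0 = 2.6180
ω = 0 → straight: x' = 1.5 + -0.75·cos(2.6180)·1.0 = 2.1495
y' = -4 + -0.75·sin(2.6180)·1.0 = -4.3750

(2.1495, -4.3750, 2.6180)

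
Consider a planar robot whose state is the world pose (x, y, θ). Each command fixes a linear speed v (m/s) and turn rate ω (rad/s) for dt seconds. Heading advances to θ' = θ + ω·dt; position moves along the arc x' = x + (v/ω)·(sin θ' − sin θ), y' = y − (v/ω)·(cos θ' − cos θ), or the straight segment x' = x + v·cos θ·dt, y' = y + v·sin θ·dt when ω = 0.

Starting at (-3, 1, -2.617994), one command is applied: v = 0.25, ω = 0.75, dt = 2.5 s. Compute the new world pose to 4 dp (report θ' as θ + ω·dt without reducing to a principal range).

θ' = -2.6180 + 0.75·2.5 = -0.7430
R = v/ω = 0.25/0.75 = 0.3333
x' = -3 + 0.3333·(sin -0.7430 − sin -2.6180) = -3.0588
y' = 1 − 0.3333·(cos -0.7430 − cos -2.6180) = 0.4658

(-3.0588, 0.4658, -0.7430)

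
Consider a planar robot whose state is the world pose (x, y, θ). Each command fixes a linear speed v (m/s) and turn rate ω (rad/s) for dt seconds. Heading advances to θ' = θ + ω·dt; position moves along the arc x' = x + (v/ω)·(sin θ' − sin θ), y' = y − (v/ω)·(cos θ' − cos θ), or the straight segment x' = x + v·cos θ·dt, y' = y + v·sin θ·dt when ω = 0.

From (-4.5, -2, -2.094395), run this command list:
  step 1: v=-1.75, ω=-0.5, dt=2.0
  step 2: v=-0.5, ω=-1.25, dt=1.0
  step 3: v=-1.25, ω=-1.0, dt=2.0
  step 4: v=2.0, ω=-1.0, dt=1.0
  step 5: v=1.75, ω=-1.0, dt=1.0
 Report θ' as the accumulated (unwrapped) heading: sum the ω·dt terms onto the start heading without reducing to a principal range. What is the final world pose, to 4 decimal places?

step 1: θ'=-3.0944 (R=3.5000) → pose (-1.6340, -0.2539, -3.0944)
step 2: θ'=-4.3444 (R=0.4000) → pose (-1.2419, -0.5096, -4.3444)
step 3: θ'=-6.3444 (R=1.2500) → pose (-2.4847, -2.2069, -6.3444)
step 4: θ'=-7.3444 (R=-2.0000) → pose (-0.8612, -3.2275, -7.3444)
step 5: θ'=-8.3444 (R=-1.7500) → pose (-0.8451, -4.9054, -8.3444)

(-0.8451, -4.9054, -8.3444)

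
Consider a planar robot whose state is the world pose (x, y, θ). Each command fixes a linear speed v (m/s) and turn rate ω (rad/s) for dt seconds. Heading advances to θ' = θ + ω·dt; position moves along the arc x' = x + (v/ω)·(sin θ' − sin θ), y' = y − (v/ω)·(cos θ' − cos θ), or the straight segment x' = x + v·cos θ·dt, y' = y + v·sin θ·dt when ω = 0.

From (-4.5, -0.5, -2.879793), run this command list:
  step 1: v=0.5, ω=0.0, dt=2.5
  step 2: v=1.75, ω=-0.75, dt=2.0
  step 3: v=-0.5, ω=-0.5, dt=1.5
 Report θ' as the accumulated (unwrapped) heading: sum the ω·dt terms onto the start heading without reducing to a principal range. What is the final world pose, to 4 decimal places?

step 1: θ'=-2.8798 (straight) → pose (-5.7074, -0.8235, -2.8798)
step 2: θ'=-4.3798 (R=-2.3333) → pose (-8.5168, 0.6685, -4.3798)
step 3: θ'=-5.1298 (R=1.0000) → pose (-8.5478, -0.0634, -5.1298)

(-8.5478, -0.0634, -5.1298)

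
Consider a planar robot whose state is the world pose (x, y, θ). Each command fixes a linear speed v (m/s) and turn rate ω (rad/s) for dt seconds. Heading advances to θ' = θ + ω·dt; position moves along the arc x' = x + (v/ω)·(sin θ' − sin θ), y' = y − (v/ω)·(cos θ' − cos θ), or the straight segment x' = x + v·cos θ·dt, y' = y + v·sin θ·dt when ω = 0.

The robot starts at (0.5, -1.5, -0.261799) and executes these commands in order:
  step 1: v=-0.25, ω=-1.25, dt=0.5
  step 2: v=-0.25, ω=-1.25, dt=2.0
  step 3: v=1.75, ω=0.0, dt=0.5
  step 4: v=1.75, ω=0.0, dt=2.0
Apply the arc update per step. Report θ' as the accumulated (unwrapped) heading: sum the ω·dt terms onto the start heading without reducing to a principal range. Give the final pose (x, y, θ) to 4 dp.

(-3.6438, -0.0507, -3.3868)

step 1: θ'=-0.8868 (R=0.2000) → pose (0.3968, -1.4332, -0.8868)
step 2: θ'=-3.3868 (R=0.2000) → pose (0.6003, -1.1128, -3.3868)
step 3: θ'=-3.3868 (straight) → pose (-0.2485, -0.9004, -3.3868)
step 4: θ'=-3.3868 (straight) → pose (-3.6438, -0.0507, -3.3868)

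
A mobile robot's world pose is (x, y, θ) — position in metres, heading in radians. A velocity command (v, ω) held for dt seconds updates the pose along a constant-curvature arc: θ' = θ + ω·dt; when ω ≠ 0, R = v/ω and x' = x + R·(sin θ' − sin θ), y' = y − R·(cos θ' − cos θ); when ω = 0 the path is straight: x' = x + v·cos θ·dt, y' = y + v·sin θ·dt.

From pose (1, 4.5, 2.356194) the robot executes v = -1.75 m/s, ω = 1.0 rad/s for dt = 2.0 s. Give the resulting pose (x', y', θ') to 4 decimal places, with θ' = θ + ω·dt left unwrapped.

(3.8776, 5.1272, 4.3562)

θ' = 2.3562 + 1.0·2.0 = 4.3562
R = v/ω = -1.75/1.0 = -1.7500
x' = 1 + -1.7500·(sin 4.3562 − sin 2.3562) = 3.8776
y' = 4.5 − -1.7500·(cos 4.3562 − cos 2.3562) = 5.1272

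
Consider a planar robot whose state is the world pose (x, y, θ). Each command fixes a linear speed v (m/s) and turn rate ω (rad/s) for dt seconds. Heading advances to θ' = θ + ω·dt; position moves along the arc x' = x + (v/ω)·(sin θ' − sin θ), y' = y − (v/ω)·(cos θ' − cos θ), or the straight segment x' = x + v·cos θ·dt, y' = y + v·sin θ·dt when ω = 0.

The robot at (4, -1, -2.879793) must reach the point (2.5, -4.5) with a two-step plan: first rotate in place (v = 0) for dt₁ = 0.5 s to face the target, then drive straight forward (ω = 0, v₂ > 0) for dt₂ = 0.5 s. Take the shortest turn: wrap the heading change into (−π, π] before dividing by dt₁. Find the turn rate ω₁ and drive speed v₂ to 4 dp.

heading to target = atan2(-4.5−-1, 2.5−4) = -1.9757
Δθ = wrap(-1.9757 − -2.8798) = 0.9041; ω₁ = Δθ/dt₁ = 1.8082
distance = √((2.5−4)² + (-4.5−-1)²) = 3.8079; v₂ = distance/dt₂ = 7.6158

ω₁ = 1.8082, v₂ = 7.6158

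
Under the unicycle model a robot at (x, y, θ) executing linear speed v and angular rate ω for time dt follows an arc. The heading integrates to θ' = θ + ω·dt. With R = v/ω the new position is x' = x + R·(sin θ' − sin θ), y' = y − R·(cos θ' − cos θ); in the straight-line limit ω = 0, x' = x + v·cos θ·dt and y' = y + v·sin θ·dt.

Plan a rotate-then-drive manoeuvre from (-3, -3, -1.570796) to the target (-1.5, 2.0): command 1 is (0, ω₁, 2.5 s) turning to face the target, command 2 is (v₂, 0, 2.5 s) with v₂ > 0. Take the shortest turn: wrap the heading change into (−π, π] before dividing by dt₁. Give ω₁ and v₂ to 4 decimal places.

ω₁ = 1.1401, v₂ = 2.0881

heading to target = atan2(2−-3, -1.5−-3) = 1.2793
Δθ = wrap(1.2793 − -1.5708) = 2.8501; ω₁ = Δθ/dt₁ = 1.1401
distance = √((-1.5−-3)² + (2−-3)²) = 5.2202; v₂ = distance/dt₂ = 2.0881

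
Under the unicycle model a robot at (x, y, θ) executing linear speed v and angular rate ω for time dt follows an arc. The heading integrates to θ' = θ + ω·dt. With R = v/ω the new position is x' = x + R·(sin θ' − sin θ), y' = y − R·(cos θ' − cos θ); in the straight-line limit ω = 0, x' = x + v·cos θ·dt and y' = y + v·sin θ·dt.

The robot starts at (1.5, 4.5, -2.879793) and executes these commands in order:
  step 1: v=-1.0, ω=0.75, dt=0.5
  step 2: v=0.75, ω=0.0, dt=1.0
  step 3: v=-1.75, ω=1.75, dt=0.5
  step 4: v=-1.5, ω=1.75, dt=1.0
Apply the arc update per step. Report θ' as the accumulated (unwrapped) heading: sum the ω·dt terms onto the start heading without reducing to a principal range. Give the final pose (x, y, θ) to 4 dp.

step 1: θ'=-2.5048 (R=-1.3333) → pose (1.9477, 4.7159, -2.5048)
step 2: θ'=-2.5048 (straight) → pose (1.3447, 4.2699, -2.5048)
step 3: θ'=-1.6298 (R=-1.0000) → pose (1.7484, 5.0150, -1.6298)
step 4: θ'=0.1202 (R=-0.8571) → pose (0.7899, 5.9165, 0.1202)

(0.7899, 5.9165, 0.1202)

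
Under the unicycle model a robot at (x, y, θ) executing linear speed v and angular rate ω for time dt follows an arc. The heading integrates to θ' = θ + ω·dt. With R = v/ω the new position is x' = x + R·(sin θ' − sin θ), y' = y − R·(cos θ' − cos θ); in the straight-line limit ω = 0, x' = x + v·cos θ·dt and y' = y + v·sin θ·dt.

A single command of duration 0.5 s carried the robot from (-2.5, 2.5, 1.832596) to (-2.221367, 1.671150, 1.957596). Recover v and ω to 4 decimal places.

v = -1.7500, ω = 0.2500

Δθ = 1.957596 − 1.832596 = 0.125000
ω = Δθ/dt = 0.125000/0.5 = 0.2500
R = −Δy/(cos θ' − cos θ) = -7.0000
v = R·ω = -7.0000·0.2500 = -1.7500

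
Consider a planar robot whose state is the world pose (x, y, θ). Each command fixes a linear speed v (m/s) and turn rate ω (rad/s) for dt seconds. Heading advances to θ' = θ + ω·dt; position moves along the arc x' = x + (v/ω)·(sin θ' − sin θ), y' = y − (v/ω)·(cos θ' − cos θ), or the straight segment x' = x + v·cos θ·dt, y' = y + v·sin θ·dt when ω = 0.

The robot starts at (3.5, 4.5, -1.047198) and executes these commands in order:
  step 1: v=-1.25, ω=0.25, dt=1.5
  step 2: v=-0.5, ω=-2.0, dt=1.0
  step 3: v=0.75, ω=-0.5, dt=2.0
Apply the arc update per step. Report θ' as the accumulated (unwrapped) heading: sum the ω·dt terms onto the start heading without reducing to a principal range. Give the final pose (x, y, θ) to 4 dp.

step 1: θ'=-0.6722 (R=-5.0000) → pose (2.2834, 5.9123, -0.6722)
step 2: θ'=-2.6722 (R=0.2500) → pose (2.3260, 6.3309, -2.6722)
step 3: θ'=-3.6722 (R=-1.5000) → pose (0.8884, 6.3749, -3.6722)

(0.8884, 6.3749, -3.6722)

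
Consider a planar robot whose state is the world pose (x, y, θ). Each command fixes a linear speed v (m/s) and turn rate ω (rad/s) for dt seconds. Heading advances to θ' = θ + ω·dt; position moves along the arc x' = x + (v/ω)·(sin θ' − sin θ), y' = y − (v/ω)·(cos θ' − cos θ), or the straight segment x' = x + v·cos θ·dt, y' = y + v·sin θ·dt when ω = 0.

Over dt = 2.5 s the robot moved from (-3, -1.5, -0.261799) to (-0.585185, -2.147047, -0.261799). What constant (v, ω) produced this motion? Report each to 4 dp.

Δθ = -0.261799 − -0.261799 = 0.000000
ω = Δθ/dt = 0.000000/2.5 = 0.0000
ω = 0 → v = (Δx·cos θ + Δy·sin θ)/dt = 1.0000

v = 1.0000, ω = 0.0000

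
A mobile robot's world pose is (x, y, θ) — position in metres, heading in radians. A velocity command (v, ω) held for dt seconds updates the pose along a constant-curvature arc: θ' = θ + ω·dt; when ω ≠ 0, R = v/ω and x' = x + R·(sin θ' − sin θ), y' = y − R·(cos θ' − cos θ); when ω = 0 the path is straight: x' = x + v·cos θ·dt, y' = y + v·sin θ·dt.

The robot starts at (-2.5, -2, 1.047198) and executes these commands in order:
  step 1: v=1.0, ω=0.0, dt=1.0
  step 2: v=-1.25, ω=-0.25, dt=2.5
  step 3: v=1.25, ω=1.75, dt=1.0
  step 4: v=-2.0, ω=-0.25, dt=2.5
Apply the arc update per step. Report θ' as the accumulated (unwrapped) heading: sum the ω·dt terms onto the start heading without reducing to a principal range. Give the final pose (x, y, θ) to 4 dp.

step 1: θ'=1.0472 (straight) → pose (-2.0000, -1.1340, 1.0472)
step 2: θ'=0.4222 (R=5.0000) → pose (-4.2813, -3.1949, 0.4222)
step 3: θ'=2.1722 (R=0.7143) → pose (-3.9850, -2.1392, 2.1722)
step 4: θ'=1.5472 (R=8.0000) → pose (-2.5836, -6.8544, 1.5472)

(-2.5836, -6.8544, 1.5472)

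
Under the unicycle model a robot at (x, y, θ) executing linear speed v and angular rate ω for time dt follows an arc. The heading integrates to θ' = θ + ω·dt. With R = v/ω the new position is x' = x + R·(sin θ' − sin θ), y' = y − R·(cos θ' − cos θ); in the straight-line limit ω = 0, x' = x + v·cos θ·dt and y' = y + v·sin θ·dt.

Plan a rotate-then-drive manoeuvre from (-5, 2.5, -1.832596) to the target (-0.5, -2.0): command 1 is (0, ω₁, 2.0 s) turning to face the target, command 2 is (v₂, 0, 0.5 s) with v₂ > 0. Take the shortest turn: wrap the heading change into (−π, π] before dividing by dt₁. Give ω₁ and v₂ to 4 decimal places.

heading to target = atan2(-2−2.5, -0.5−-5) = -0.7854
Δθ = wrap(-0.7854 − -1.8326) = 1.0472; ω₁ = Δθ/dt₁ = 0.5236
distance = √((-0.5−-5)² + (-2−2.5)²) = 6.3640; v₂ = distance/dt₂ = 12.7279

ω₁ = 0.5236, v₂ = 12.7279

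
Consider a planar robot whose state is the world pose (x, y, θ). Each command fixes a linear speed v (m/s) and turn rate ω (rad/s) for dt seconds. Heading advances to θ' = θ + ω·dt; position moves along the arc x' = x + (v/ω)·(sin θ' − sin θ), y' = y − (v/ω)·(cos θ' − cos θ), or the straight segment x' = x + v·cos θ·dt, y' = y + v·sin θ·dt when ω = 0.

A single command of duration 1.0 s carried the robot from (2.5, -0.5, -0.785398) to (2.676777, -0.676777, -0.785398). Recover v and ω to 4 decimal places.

Δθ = -0.785398 − -0.785398 = 0.000000
ω = Δθ/dt = 0.000000/1.0 = 0.0000
ω = 0 → v = (Δx·cos θ + Δy·sin θ)/dt = 0.2500

v = 0.2500, ω = 0.0000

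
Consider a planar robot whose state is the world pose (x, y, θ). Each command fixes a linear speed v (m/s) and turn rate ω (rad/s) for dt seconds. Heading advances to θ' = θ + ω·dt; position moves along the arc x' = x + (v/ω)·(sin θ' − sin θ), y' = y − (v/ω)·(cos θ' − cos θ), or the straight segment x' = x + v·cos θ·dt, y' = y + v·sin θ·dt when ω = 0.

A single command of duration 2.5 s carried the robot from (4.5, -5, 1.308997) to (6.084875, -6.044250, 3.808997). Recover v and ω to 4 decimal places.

Δθ = 3.808997 − 1.308997 = 2.500000
ω = Δθ/dt = 2.500000/2.5 = 1.0000
R = Δx/(sin θ' − sin θ) = -1.0000
v = R·ω = -1.0000·1.0000 = -1.0000

v = -1.0000, ω = 1.0000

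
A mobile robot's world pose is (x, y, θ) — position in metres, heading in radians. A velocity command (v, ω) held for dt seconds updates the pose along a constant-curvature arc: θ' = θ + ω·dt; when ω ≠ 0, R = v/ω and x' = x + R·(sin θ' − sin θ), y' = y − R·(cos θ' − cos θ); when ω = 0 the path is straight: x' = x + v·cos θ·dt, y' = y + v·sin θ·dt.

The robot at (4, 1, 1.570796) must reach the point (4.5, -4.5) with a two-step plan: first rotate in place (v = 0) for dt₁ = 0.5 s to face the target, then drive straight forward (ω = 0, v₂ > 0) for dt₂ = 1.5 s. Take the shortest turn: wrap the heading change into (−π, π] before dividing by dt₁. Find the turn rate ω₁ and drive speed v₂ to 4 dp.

heading to target = atan2(-4.5−1, 4.5−4) = -1.4801
Δθ = wrap(-1.4801 − 1.5708) = -3.0509; ω₁ = Δθ/dt₁ = -6.1019
distance = √((4.5−4)² + (-4.5−1)²) = 5.5227; v₂ = distance/dt₂ = 3.6818

ω₁ = -6.1019, v₂ = 3.6818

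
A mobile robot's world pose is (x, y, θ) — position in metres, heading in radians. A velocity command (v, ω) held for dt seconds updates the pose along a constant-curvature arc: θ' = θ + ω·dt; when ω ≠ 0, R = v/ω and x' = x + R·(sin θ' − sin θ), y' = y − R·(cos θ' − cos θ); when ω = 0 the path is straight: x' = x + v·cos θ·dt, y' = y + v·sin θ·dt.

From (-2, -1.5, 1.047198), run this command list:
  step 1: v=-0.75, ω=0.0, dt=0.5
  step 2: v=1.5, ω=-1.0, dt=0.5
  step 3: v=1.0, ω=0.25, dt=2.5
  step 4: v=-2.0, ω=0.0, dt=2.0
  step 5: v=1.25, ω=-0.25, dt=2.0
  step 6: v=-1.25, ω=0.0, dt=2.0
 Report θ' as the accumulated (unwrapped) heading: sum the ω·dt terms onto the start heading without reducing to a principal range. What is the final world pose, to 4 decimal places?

(-2.0778, -2.7019, 0.6722)

step 1: θ'=1.0472 (straight) → pose (-2.1875, -1.8248, 1.0472)
step 2: θ'=0.5472 (R=-1.5000) → pose (-1.6689, -1.2938, 0.5472)
step 3: θ'=1.1722 (R=4.0000) → pose (-0.0637, 0.5697, 1.1722)
step 4: θ'=1.1722 (straight) → pose (-1.6162, -3.1168, 1.1722)
step 5: θ'=0.6722 (R=-5.0000) → pose (-0.1217, -1.1451, 0.6722)
step 6: θ'=0.6722 (straight) → pose (-2.0778, -2.7019, 0.6722)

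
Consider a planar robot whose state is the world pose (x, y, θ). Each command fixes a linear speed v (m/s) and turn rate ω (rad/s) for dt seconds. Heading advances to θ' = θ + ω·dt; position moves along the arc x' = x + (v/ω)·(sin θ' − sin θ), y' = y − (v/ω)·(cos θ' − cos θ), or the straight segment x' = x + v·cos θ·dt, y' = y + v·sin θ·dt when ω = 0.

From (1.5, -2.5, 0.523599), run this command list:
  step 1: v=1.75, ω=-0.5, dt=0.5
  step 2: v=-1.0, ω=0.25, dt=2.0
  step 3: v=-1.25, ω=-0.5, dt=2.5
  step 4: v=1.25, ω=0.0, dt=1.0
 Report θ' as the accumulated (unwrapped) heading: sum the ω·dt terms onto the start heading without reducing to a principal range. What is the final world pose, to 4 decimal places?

(-1.1922, -4.1572, -0.4764)

step 1: θ'=0.2736 (R=-3.5000) → pose (2.3043, -2.1613, 0.2736)
step 2: θ'=0.7736 (R=-4.0000) → pose (0.5902, -3.1509, 0.7736)
step 3: θ'=-0.4764 (R=2.5000) → pose (-2.3030, -3.5840, -0.4764)
step 4: θ'=-0.4764 (straight) → pose (-1.1922, -4.1572, -0.4764)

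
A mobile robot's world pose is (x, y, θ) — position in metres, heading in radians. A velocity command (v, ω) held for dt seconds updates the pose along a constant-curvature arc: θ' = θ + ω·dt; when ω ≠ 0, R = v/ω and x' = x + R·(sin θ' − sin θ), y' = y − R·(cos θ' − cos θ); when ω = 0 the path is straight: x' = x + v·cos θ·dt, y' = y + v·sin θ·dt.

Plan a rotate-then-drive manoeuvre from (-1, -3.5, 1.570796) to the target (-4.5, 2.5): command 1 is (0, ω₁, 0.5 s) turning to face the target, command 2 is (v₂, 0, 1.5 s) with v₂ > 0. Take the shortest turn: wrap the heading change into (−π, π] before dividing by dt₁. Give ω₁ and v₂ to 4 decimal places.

heading to target = atan2(2.5−-3.5, -4.5−-1) = 2.0989
Δθ = wrap(2.0989 − 1.5708) = 0.5281; ω₁ = Δθ/dt₁ = 1.0561
distance = √((-4.5−-1)² + (2.5−-3.5)²) = 6.9462; v₂ = distance/dt₂ = 4.6308

ω₁ = 1.0561, v₂ = 4.6308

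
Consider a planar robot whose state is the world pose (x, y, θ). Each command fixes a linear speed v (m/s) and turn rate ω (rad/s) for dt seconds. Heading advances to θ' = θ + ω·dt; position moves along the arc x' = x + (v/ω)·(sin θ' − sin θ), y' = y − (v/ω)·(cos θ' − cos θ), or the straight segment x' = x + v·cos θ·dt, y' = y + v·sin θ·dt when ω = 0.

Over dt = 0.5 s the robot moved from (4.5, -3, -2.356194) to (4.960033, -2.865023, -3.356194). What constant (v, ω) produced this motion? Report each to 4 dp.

v = -1.0000, ω = -2.0000

Δθ = -3.356194 − -2.356194 = -1.000000
ω = Δθ/dt = -1.000000/0.5 = -2.0000
R = Δx/(sin θ' − sin θ) = 0.5000
v = R·ω = 0.5000·-2.0000 = -1.0000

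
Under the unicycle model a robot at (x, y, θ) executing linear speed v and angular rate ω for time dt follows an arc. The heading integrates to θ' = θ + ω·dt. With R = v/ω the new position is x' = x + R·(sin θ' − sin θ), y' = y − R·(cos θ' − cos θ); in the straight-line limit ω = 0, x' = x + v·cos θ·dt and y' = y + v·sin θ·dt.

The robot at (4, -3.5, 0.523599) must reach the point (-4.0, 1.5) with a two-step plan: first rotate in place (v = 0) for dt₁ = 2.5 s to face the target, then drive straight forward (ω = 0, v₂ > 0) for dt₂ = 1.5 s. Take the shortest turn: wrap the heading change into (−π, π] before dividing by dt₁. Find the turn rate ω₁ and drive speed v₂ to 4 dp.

ω₁ = 0.8238, v₂ = 6.2893

heading to target = atan2(1.5−-3.5, -4−4) = 2.5830
Δθ = wrap(2.5830 − 0.5236) = 2.0594; ω₁ = Δθ/dt₁ = 0.8238
distance = √((-4−4)² + (1.5−-3.5)²) = 9.4340; v₂ = distance/dt₂ = 6.2893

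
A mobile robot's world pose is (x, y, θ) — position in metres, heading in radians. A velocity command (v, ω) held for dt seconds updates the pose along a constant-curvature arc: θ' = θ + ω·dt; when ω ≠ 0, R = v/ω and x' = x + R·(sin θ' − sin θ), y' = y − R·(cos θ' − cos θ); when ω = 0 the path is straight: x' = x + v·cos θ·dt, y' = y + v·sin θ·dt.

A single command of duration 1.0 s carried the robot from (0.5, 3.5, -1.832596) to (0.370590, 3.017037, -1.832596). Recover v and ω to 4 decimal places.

Δθ = -1.832596 − -1.832596 = 0.000000
ω = Δθ/dt = 0.000000/1.0 = 0.0000
ω = 0 → v = (Δx·cos θ + Δy·sin θ)/dt = 0.5000

v = 0.5000, ω = 0.0000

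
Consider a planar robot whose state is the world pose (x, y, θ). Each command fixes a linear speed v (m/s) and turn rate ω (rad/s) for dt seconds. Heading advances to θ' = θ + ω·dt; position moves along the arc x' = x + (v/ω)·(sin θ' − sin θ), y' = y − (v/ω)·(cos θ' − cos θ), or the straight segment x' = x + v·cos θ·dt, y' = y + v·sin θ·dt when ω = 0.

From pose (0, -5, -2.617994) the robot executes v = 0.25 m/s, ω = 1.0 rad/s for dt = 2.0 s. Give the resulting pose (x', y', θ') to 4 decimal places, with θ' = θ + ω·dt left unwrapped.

(-0.0199, -5.4203, -0.6180)

θ' = -2.6180 + 1.0·2.0 = -0.6180
R = v/ω = 0.25/1.0 = 0.2500
x' = 0 + 0.2500·(sin -0.6180 − sin -2.6180) = -0.0199
y' = -5 − 0.2500·(cos -0.6180 − cos -2.6180) = -5.4203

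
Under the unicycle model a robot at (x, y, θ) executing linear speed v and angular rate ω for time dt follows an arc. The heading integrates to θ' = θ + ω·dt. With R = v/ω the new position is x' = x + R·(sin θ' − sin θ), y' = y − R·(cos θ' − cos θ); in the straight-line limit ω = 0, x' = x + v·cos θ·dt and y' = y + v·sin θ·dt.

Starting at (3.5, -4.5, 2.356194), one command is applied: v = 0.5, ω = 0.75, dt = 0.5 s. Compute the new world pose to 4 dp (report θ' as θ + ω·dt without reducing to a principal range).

θ' = 2.3562 + 0.75·0.5 = 2.7312
R = v/ω = 0.5/0.75 = 0.6667
x' = 3.5 + 0.6667·(sin 2.7312 − sin 2.3562) = 3.2946
y' = -4.5 − 0.6667·(cos 2.7312 − cos 2.3562) = -4.3601

(3.2946, -4.3601, 2.7312)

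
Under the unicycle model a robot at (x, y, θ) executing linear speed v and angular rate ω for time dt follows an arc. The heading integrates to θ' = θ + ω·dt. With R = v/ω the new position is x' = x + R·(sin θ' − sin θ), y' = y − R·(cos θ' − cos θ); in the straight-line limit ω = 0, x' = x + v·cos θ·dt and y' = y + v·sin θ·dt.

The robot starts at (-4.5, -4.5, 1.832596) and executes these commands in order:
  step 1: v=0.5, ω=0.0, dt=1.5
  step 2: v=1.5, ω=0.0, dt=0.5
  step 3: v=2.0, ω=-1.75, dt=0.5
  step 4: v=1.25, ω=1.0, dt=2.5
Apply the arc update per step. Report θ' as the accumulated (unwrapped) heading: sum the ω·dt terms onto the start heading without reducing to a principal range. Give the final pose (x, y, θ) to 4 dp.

step 1: θ'=1.8326 (straight) → pose (-4.6941, -3.7756, 1.8326)
step 2: θ'=1.8326 (straight) → pose (-4.8882, -3.0511, 1.8326)
step 3: θ'=0.9576 (R=-1.1429) → pose (-4.7190, -2.0976, 0.9576)
step 4: θ'=3.4576 (R=1.2500) → pose (-6.1297, -0.1902, 3.4576)

(-6.1297, -0.1902, 3.4576)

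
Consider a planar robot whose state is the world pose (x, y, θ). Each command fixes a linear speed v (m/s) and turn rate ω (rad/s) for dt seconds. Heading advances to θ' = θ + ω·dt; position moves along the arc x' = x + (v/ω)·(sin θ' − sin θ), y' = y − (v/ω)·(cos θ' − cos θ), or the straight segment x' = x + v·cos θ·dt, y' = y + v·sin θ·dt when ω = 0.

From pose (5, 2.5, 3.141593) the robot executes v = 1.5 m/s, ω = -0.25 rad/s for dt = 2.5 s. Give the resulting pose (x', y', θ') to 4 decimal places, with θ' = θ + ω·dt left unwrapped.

θ' = 3.1416 + -0.25·2.5 = 2.5166
R = v/ω = 1.5/-0.25 = -6.0000
x' = 5 + -6.0000·(sin 2.5166 − sin 3.1416) = 1.4894
y' = 2.5 − -6.0000·(cos 2.5166 − cos 3.1416) = 3.6342

(1.4894, 3.6342, 2.5166)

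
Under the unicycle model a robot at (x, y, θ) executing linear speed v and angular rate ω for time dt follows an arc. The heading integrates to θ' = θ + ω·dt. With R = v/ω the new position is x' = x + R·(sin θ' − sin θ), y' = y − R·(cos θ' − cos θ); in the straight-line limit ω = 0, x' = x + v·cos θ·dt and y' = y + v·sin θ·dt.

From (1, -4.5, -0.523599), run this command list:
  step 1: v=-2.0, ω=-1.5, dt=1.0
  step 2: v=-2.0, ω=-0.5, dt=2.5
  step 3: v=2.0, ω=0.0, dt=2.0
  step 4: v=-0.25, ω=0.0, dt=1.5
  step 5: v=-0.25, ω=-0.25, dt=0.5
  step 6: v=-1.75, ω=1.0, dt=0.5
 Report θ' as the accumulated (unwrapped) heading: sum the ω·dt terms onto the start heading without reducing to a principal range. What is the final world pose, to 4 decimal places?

step 1: θ'=-2.0236 (R=1.3333) → pose (0.4677, -2.7620, -2.0236)
step 2: θ'=-3.2736 (R=4.0000) → pose (4.5911, -0.5467, -3.2736)
step 3: θ'=-3.2736 (straight) → pose (0.6259, -0.0202, -3.2736)
step 4: θ'=-3.2736 (straight) → pose (0.9976, -0.0696, -3.2736)
step 5: θ'=-3.3986 (R=1.0000) → pose (1.1202, -0.0937, -3.3986)
step 6: θ'=-2.8986 (R=-1.7500) → pose (1.9861, -0.0998, -2.8986)

(1.9861, -0.0998, -2.8986)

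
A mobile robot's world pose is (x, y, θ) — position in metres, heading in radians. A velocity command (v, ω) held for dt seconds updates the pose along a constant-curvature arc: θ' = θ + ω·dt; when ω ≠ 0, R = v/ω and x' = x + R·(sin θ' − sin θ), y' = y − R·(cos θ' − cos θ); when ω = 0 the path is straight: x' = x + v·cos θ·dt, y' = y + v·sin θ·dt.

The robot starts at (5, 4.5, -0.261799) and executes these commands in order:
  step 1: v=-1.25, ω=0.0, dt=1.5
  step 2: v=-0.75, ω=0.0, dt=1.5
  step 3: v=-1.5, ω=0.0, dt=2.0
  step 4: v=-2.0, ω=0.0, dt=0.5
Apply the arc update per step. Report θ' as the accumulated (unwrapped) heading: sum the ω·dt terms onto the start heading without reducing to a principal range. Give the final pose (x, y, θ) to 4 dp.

(-1.7615, 6.3117, -0.2618)

step 1: θ'=-0.2618 (straight) → pose (3.1889, 4.9853, -0.2618)
step 2: θ'=-0.2618 (straight) → pose (2.1022, 5.2765, -0.2618)
step 3: θ'=-0.2618 (straight) → pose (-0.7956, 6.0529, -0.2618)
step 4: θ'=-0.2618 (straight) → pose (-1.7615, 6.3117, -0.2618)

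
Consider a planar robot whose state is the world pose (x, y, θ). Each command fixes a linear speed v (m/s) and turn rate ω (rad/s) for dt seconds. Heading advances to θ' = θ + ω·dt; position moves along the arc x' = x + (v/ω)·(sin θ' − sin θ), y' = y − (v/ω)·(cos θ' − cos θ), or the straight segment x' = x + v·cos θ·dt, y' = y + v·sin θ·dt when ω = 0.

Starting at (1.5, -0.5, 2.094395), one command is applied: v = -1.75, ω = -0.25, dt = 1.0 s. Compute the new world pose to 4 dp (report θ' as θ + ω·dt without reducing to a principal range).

(2.1775, -2.1086, 1.8444)

θ' = 2.0944 + -0.25·1.0 = 1.8444
R = v/ω = -1.75/-0.25 = 7.0000
x' = 1.5 + 7.0000·(sin 1.8444 − sin 2.0944) = 2.1775
y' = -0.5 − 7.0000·(cos 1.8444 − cos 2.0944) = -2.1086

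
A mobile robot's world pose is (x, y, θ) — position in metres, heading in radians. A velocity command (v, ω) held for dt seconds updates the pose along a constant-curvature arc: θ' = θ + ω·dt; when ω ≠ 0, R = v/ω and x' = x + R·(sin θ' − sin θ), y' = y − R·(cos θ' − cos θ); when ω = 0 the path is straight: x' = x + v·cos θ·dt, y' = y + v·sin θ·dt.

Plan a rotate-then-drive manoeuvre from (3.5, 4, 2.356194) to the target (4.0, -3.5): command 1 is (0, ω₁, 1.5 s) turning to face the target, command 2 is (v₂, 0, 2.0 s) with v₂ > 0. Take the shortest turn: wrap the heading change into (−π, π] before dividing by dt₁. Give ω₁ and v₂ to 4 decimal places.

ω₁ = 1.6152, v₂ = 3.7583

heading to target = atan2(-3.5−4, 4−3.5) = -1.5042
Δθ = wrap(-1.5042 − 2.3562) = 2.4228; ω₁ = Δθ/dt₁ = 1.6152
distance = √((4−3.5)² + (-3.5−4)²) = 7.5166; v₂ = distance/dt₂ = 3.7583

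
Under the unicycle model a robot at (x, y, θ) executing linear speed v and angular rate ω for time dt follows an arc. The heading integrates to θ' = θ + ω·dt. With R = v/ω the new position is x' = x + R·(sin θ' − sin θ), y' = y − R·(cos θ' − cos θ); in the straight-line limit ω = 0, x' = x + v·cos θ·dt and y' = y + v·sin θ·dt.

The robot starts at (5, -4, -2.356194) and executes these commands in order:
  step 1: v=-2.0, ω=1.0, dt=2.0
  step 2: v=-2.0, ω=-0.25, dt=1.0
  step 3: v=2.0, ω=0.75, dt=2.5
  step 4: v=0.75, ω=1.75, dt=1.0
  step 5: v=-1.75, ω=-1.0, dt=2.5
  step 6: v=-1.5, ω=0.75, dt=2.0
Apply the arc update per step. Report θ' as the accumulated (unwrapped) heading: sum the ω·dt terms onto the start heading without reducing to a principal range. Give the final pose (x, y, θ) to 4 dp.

(6.0660, -3.6966, 2.0188)

step 1: θ'=-0.3562 (R=-2.0000) → pose (4.2832, -0.7113, -0.3562)
step 2: θ'=-0.6062 (R=8.0000) → pose (2.5149, 0.2119, -0.6062)
step 3: θ'=1.2688 (R=2.6667) → pose (6.5802, 1.6103, 1.2688)
step 4: θ'=3.0188 (R=0.4286) → pose (6.2236, 2.1632, 3.0188)
step 5: θ'=0.5188 (R=1.7500) → pose (6.8769, -1.0934, 0.5188)
step 6: θ'=2.0188 (R=-2.0000) → pose (6.0660, -3.6966, 2.0188)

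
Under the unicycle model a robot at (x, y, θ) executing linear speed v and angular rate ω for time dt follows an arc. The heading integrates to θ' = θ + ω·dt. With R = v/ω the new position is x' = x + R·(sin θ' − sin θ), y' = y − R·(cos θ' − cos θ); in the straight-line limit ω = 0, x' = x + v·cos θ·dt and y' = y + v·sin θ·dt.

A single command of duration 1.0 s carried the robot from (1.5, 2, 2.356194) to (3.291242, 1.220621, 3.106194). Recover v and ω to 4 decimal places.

v = -2.0000, ω = 0.7500

Δθ = 3.106194 − 2.356194 = 0.750000
ω = Δθ/dt = 0.750000/1.0 = 0.7500
R = Δx/(sin θ' − sin θ) = -2.6667
v = R·ω = -2.6667·0.7500 = -2.0000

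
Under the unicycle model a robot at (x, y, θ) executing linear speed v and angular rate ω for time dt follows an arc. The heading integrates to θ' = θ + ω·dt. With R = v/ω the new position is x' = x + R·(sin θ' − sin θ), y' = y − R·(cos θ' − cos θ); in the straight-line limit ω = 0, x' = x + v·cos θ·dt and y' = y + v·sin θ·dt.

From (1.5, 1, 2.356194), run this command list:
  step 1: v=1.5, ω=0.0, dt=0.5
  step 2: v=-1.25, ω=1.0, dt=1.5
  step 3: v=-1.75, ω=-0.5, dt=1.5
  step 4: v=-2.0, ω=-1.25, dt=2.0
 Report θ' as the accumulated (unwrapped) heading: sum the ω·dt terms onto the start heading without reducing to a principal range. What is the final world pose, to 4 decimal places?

(5.9451, -0.5898, 0.6062)

step 1: θ'=2.3562 (straight) → pose (0.9697, 1.5303, 2.3562)
step 2: θ'=3.8562 (R=-1.2500) → pose (2.6727, 1.4700, 3.8562)
step 3: θ'=3.1062 (R=3.5000) → pose (5.0902, 2.3241, 3.1062)
step 4: θ'=0.6062 (R=1.6000) → pose (5.9451, -0.5898, 0.6062)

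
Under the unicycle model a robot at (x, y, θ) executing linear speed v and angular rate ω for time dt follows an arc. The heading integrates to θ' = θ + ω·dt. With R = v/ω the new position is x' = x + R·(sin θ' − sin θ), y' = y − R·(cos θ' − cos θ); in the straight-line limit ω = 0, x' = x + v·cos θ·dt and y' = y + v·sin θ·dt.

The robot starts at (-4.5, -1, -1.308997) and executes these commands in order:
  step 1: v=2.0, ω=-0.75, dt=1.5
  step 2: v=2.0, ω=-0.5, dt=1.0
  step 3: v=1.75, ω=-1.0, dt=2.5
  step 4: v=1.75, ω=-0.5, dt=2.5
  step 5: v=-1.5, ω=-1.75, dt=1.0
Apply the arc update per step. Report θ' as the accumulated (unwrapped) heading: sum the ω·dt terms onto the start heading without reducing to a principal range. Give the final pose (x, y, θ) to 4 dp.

step 1: θ'=-2.4340 (R=-2.6667) → pose (-5.3424, -3.7167, -2.4340)
step 2: θ'=-2.9340 (R=-4.0000) → pose (-7.1180, -4.5911, -2.9340)
step 3: θ'=-5.4340 (R=-1.7500) → pose (-8.7925, -1.7226, -5.4340)
step 4: θ'=-6.6840 (R=-3.5000) → pose (-4.7994, -0.8121, -6.6840)
step 5: θ'=-8.4340 (R=0.8571) → pose (-5.1819, 0.4469, -8.4340)

(-5.1819, 0.4469, -8.4340)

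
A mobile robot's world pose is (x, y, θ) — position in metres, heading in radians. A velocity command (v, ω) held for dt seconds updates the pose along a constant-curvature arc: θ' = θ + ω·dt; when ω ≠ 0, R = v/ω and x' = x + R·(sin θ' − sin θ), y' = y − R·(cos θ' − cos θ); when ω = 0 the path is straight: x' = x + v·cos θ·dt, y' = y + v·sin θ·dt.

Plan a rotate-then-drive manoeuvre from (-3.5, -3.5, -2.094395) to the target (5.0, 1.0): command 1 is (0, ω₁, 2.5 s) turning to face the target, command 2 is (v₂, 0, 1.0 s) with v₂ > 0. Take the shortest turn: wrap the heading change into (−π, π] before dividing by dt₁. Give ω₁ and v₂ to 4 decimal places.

heading to target = atan2(1−-3.5, 5−-3.5) = 0.4869
Δθ = wrap(0.4869 − -2.0944) = 2.5813; ω₁ = Δθ/dt₁ = 1.0325
distance = √((5−-3.5)² + (1−-3.5)²) = 9.6177; v₂ = distance/dt₂ = 9.6177

ω₁ = 1.0325, v₂ = 9.6177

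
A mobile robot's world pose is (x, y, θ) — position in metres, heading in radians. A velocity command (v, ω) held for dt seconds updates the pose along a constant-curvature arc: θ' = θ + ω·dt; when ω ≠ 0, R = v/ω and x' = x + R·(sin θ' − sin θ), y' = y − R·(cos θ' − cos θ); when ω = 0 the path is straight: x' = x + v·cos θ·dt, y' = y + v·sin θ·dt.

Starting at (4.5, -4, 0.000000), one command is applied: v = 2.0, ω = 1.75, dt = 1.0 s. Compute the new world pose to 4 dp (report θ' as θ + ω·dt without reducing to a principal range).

θ' = 0.0000 + 1.75·1.0 = 1.7500
R = v/ω = 2.0/1.75 = 1.1429
x' = 4.5 + 1.1429·(sin 1.7500 − sin 0.0000) = 5.6246
y' = -4 − 1.1429·(cos 1.7500 − cos 0.0000) = -2.6534

(5.6246, -2.6534, 1.7500)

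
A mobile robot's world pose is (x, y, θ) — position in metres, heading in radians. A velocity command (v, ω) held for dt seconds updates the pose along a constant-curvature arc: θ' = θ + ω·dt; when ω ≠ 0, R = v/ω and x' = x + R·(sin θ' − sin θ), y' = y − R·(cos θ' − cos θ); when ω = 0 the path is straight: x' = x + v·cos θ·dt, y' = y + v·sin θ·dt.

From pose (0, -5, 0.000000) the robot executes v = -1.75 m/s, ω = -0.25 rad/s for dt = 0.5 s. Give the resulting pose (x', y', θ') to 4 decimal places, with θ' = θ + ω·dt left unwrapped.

(-0.8727, -4.9454, -0.1250)

θ' = 0.0000 + -0.25·0.5 = -0.1250
R = v/ω = -1.75/-0.25 = 7.0000
x' = 0 + 7.0000·(sin -0.1250 − sin 0.0000) = -0.8727
y' = -5 − 7.0000·(cos -0.1250 − cos 0.0000) = -4.9454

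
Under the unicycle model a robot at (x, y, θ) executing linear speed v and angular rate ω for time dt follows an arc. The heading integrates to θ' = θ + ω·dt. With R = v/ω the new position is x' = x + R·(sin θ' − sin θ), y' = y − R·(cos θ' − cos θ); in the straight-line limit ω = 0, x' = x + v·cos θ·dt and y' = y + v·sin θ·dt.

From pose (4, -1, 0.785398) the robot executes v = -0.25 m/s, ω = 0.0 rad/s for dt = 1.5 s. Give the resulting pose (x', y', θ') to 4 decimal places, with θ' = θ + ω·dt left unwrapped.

(3.7348, -1.2652, 0.7854)

θ' = 0.7854 + 0.0·1.5 = 0.7854
ω = 0 → straight: x' = 4 + -0.25·cos(0.7854)·1.5 = 3.7348
y' = -1 + -0.25·sin(0.7854)·1.5 = -1.2652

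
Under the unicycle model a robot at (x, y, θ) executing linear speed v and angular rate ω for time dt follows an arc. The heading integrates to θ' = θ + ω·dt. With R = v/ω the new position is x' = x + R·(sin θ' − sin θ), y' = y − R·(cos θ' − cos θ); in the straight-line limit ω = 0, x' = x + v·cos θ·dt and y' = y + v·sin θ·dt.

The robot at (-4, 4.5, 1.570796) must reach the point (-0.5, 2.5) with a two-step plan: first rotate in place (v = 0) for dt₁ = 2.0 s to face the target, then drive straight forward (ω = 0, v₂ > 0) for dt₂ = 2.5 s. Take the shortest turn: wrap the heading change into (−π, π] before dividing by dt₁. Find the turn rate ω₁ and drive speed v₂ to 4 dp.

ω₁ = -1.0450, v₂ = 1.6125

heading to target = atan2(2.5−4.5, -0.5−-4) = -0.5191
Δθ = wrap(-0.5191 − 1.5708) = -2.0899; ω₁ = Δθ/dt₁ = -1.0450
distance = √((-0.5−-4)² + (2.5−4.5)²) = 4.0311; v₂ = distance/dt₂ = 1.6125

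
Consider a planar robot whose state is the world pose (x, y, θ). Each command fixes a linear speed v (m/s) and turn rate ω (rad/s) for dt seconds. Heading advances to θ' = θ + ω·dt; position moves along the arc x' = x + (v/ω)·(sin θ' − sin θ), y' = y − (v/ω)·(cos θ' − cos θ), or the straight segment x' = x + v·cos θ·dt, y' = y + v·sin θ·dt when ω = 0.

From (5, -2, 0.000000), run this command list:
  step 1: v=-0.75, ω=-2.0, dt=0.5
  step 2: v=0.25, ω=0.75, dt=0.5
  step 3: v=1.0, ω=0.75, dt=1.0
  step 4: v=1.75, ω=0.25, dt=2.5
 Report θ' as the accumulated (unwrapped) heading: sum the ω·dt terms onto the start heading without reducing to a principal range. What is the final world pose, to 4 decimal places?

(9.6150, -0.3359, 0.7500)

step 1: θ'=-1.0000 (R=0.3750) → pose (4.6844, -1.8276, -1.0000)
step 2: θ'=-0.6250 (R=0.3333) → pose (4.7699, -1.9178, -0.6250)
step 3: θ'=0.1250 (R=1.3333) → pose (5.7163, -2.1595, 0.1250)
step 4: θ'=0.7500 (R=7.0000) → pose (9.6150, -0.3359, 0.7500)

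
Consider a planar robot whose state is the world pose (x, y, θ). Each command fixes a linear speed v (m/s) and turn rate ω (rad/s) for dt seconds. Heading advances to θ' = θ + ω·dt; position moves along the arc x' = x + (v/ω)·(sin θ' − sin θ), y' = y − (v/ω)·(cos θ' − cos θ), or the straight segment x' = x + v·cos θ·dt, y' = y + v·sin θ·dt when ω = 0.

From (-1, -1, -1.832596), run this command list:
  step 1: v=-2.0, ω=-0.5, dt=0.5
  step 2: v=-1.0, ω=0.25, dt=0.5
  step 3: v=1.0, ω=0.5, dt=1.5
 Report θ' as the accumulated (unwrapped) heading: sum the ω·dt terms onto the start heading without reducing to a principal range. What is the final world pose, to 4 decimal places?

(-0.4240, -1.0912, -1.2076)

step 1: θ'=-2.0826 (R=4.0000) → pose (-0.6238, -0.0763, -2.0826)
step 2: θ'=-1.9576 (R=-4.0000) → pose (-0.4067, 0.3738, -1.9576)
step 3: θ'=-1.2076 (R=2.0000) → pose (-0.4240, -1.0912, -1.2076)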